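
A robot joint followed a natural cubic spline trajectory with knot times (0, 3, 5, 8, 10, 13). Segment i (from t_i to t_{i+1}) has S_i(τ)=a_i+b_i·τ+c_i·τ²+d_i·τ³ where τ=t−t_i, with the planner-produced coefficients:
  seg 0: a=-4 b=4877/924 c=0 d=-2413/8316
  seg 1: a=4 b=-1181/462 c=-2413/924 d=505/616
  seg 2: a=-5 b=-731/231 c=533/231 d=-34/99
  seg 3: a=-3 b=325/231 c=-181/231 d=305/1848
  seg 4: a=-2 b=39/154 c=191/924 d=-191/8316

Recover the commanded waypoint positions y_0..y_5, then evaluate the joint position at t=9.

y_0 = S_0(0) = a_0 = -4
y_1 = S_1(0) = a_1 = 4
y_2 = S_2(0) = a_2 = -5
y_3 = S_3(0) = a_3 = -3
y_4 = S_4(0) = a_4 = -2
y_5 = S_4(3) = 0
t_q=9 is in segment 3 (τ=1); S_3(τ)=-4087/1848

y_0=-4 y_1=4 y_2=-5 y_3=-3 y_4=-2 y_5=0
S(9) = -4087/1848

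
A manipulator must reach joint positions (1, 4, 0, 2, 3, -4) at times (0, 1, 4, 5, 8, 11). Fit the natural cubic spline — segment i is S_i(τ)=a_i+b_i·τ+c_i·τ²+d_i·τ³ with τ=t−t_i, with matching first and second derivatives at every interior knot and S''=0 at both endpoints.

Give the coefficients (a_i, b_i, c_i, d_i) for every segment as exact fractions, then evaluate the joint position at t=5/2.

  seg 0: a=1 b=1993/521 c=0 d=-430/521
  seg 1: a=4 b=703/521 c=-1290/521 d=7417/14067
  seg 2: a=0 b=380/521 c=3547/1563 d=-1561/1563
  seg 3: a=2 b=3551/1563 c=-1136/1563 d=14/521
  seg 4: a=3 b=-2131/1563 c=-758/1563 d=758/14067
S(5/2) = 9305/4168

Δ: Δ0=3, Δ1=-4/3, Δ2=2, Δ3=1/3, Δ4=-7/3
row 1: diag=8, rhs=-26; c'=3/8, d'=-13/4
row 2: denom=8−3·3/8=55/8; d'=(20−3·-13/4)/(55/8)=238/55
row 3: denom=8−1·8/55=432/55; d'=(-10−1·238/55)/(432/55)=-197/108
row 4: denom=12−3·55/144=521/48; d'=(-16−3·-197/108)/(521/48)=-1516/1563
back: M4=-1516/1563
back: M3=-197/108−55/144·-1516/1563=-2272/1563
back: M2=238/55−8/55·-2272/1563=7094/1563
back: M1=-13/4−3/8·7094/1563=-2580/521
M: M0=0, M1=-2580/521, M2=7094/1563, M3=-2272/1563, M4=-1516/1563, M5=0
seg 0: a=1, c=M0/2=0, d=(M1−M0)/(6·1)=-430/521, b=Δ0−h0·(2M0+M1)/6=1993/521
seg 1: a=4, c=M1/2=-1290/521, d=(M2−M1)/(6·3)=7417/14067, b=Δ1−h1·(2M1+M2)/6=703/521
seg 2: a=0, c=M2/2=3547/1563, d=(M3−M2)/(6·1)=-1561/1563, b=Δ2−h2·(2M2+M3)/6=380/521
seg 3: a=2, c=M3/2=-1136/1563, d=(M4−M3)/(6·3)=14/521, b=Δ3−h3·(2M3+M4)/6=3551/1563
seg 4: a=3, c=M4/2=-758/1563, d=(M5−M4)/(6·3)=758/14067, b=Δ4−h4·(2M4+M5)/6=-2131/1563
t_q=5/2 → seg 1, τ=3/2; S=4+703/521·τ+-1290/521·τ²+7417/14067·τ³=9305/4168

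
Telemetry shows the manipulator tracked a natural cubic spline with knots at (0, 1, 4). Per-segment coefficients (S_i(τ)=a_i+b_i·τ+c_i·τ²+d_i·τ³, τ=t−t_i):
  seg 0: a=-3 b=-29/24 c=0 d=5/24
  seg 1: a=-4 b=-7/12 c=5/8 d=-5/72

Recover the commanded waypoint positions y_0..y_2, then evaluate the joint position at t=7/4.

y_0=-3 y_1=-4 y_2=-2
S(7/4) = -2107/512

y_0 = S_0(0) = a_0 = -3
y_1 = S_1(0) = a_1 = -4
y_2 = S_1(3) = -2
t_q=7/4 is in segment 1 (τ=3/4); S_1(τ)=-2107/512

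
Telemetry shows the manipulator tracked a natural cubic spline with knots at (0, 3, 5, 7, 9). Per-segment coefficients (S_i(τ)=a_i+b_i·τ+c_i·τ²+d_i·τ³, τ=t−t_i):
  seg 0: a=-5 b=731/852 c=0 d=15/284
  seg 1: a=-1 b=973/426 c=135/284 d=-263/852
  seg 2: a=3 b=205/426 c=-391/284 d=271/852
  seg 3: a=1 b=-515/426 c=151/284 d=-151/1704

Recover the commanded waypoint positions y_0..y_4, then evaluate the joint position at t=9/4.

y_0=-5 y_1=-1 y_2=3 y_3=1 y_4=0
S(9/4) = -44857/18176

y_0 = S_0(0) = a_0 = -5
y_1 = S_1(0) = a_1 = -1
y_2 = S_2(0) = a_2 = 3
y_3 = S_3(0) = a_3 = 1
y_4 = S_3(2) = 0
t_q=9/4 is in segment 0 (τ=9/4); S_0(τ)=-44857/18176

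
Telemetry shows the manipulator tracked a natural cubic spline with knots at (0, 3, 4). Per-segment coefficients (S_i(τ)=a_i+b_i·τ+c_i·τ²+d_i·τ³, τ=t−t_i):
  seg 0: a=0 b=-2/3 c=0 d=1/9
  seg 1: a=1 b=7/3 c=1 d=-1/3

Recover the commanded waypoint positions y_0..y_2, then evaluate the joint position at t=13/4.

y_0 = S_0(0) = a_0 = 0
y_1 = S_1(0) = a_1 = 1
y_2 = S_1(1) = 4
t_q=13/4 is in segment 1 (τ=1/4); S_1(τ)=105/64

y_0=0 y_1=1 y_2=4
S(13/4) = 105/64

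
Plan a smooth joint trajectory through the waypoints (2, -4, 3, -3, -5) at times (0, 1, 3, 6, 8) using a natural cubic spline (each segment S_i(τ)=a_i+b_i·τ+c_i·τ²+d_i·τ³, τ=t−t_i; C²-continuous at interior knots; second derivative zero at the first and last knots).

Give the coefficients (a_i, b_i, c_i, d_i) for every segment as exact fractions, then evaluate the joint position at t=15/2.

Δ: Δ0=-6, Δ1=7/2, Δ2=-2, Δ3=-1
row 1: diag=6, rhs=57; c'=1/3, d'=19/2
row 2: denom=10−2·1/3=28/3; d'=(-33−2·19/2)/(28/3)=-39/7
row 3: denom=10−3·9/28=253/28; d'=(6−3·-39/7)/(253/28)=636/253
back: M3=636/253
back: M2=-39/7−9/28·636/253=-1614/253
back: M1=19/2−1/3·-1614/253=5883/506
M: M0=0, M1=5883/506, M2=-1614/253, M3=636/253, M4=0
seg 0: a=2, c=M0/2=0, d=(M1−M0)/(6·1)=1961/1012, b=Δ0−h0·(2M0+M1)/6=-8033/1012
seg 1: a=-4, c=M1/2=5883/1012, d=(M2−M1)/(6·2)=-3037/2024, b=Δ1−h1·(2M1+M2)/6=-1075/506
seg 2: a=3, c=M2/2=-807/253, d=(M3−M2)/(6·3)=125/253, b=Δ2−h2·(2M2+M3)/6=790/253
seg 3: a=-3, c=M3/2=318/253, d=(M4−M3)/(6·2)=-53/253, b=Δ3−h3·(2M3+M4)/6=-677/253
t_q=15/2 → seg 3, τ=3/2; S=-3+-677/253·τ+318/253·τ²+-53/253·τ³=-9903/2024

  seg 0: a=2 b=-8033/1012 c=0 d=1961/1012
  seg 1: a=-4 b=-1075/506 c=5883/1012 d=-3037/2024
  seg 2: a=3 b=790/253 c=-807/253 d=125/253
  seg 3: a=-3 b=-677/253 c=318/253 d=-53/253
S(15/2) = -9903/2024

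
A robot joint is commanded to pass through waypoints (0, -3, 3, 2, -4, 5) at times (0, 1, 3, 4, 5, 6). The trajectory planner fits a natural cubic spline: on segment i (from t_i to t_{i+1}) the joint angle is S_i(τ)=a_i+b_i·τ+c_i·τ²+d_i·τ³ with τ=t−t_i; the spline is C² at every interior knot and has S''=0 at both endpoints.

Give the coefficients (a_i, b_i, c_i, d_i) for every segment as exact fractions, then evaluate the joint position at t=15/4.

Δ: Δ0=-3, Δ1=3, Δ2=-1, Δ3=-6, Δ4=9
row 1: diag=6, rhs=36; c'=1/3, d'=6
row 2: denom=6−2·1/3=16/3; d'=(-24−2·6)/(16/3)=-27/4
row 3: denom=4−1·3/16=61/16; d'=(-30−1·-27/4)/(61/16)=-372/61
row 4: denom=4−1·16/61=228/61; d'=(90−1·-372/61)/(228/61)=977/38
back: M4=977/38
back: M3=-372/61−16/61·977/38=-244/19
back: M2=-27/4−3/16·-244/19=-165/38
back: M1=6−1/3·-165/38=283/38
M: M0=0, M1=283/38, M2=-165/38, M3=-244/19, M4=977/38, M5=0
seg 0: a=0, c=M0/2=0, d=(M1−M0)/(6·1)=283/228, b=Δ0−h0·(2M0+M1)/6=-967/228
seg 1: a=-3, c=M1/2=283/76, d=(M2−M1)/(6·2)=-56/57, b=Δ1−h1·(2M1+M2)/6=-59/114
seg 2: a=3, c=M2/2=-165/76, d=(M3−M2)/(6·1)=-17/12, b=Δ2−h2·(2M2+M3)/6=295/114
seg 3: a=2, c=M3/2=-122/19, d=(M4−M3)/(6·1)=1465/228, b=Δ3−h3·(2M3+M4)/6=-1369/228
seg 4: a=-4, c=M4/2=977/76, d=(M5−M4)/(6·1)=-977/228, b=Δ4−h4·(2M4+M5)/6=49/114
t_q=15/4 → seg 2, τ=3/4; S=3+295/114·τ+-165/76·τ²+-17/12·τ³=15185/4864

  seg 0: a=0 b=-967/228 c=0 d=283/228
  seg 1: a=-3 b=-59/114 c=283/76 d=-56/57
  seg 2: a=3 b=295/114 c=-165/76 d=-17/12
  seg 3: a=2 b=-1369/228 c=-122/19 d=1465/228
  seg 4: a=-4 b=49/114 c=977/76 d=-977/228
S(15/4) = 15185/4864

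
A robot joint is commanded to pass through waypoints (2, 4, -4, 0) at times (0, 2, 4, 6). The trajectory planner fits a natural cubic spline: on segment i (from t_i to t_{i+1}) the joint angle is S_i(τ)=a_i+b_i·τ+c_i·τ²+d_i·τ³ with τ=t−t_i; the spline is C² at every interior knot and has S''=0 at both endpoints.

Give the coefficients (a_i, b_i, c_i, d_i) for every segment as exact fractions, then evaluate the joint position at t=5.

Δ: Δ0=1, Δ1=-4, Δ2=2
row 1: diag=8, rhs=-30; c'=1/4, d'=-15/4
row 2: denom=8−2·1/4=15/2; d'=(36−2·-15/4)/(15/2)=29/5
back: M2=29/5
back: M1=-15/4−1/4·29/5=-26/5
M: M0=0, M1=-26/5, M2=29/5, M3=0
seg 0: a=2, c=M0/2=0, d=(M1−M0)/(6·2)=-13/30, b=Δ0−h0·(2M0+M1)/6=41/15
seg 1: a=4, c=M1/2=-13/5, d=(M2−M1)/(6·2)=11/12, b=Δ1−h1·(2M1+M2)/6=-37/15
seg 2: a=-4, c=M2/2=29/10, d=(M3−M2)/(6·2)=-29/60, b=Δ2−h2·(2M2+M3)/6=-28/15
t_q=5 → seg 2, τ=1; S=-4+-28/15·τ+29/10·τ²+-29/60·τ³=-69/20

  seg 0: a=2 b=41/15 c=0 d=-13/30
  seg 1: a=4 b=-37/15 c=-13/5 d=11/12
  seg 2: a=-4 b=-28/15 c=29/10 d=-29/60
S(5) = -69/20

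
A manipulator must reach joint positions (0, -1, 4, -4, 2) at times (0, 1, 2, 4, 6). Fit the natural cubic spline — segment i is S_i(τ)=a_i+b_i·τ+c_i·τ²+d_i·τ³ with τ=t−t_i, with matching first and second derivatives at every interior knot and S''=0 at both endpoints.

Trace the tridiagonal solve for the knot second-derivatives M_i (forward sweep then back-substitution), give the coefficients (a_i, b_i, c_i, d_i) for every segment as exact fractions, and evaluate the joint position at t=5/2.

  seg 0: a=0 b=-37/12 c=0 d=25/12
  seg 1: a=-1 b=19/6 c=25/4 d=-53/12
  seg 2: a=4 b=29/12 c=-7 d=91/48
  seg 3: a=-4 b=-17/6 c=35/8 d=-35/48
S(5/2) = 473/128

Δ: Δ0=-1, Δ1=5, Δ2=-4, Δ3=3
row 1: diag=4, rhs=36; c'=1/4, d'=9
row 2: denom=6−1·1/4=23/4; d'=(-54−1·9)/(23/4)=-252/23
row 3: denom=8−2·8/23=168/23; d'=(42−2·-252/23)/(168/23)=35/4
back: M3=35/4
back: M2=-252/23−8/23·35/4=-14
back: M1=9−1/4·-14=25/2
M: M0=0, M1=25/2, M2=-14, M3=35/4, M4=0
seg 0: a=0, c=M0/2=0, d=(M1−M0)/(6·1)=25/12, b=Δ0−h0·(2M0+M1)/6=-37/12
seg 1: a=-1, c=M1/2=25/4, d=(M2−M1)/(6·1)=-53/12, b=Δ1−h1·(2M1+M2)/6=19/6
seg 2: a=4, c=M2/2=-7, d=(M3−M2)/(6·2)=91/48, b=Δ2−h2·(2M2+M3)/6=29/12
seg 3: a=-4, c=M3/2=35/8, d=(M4−M3)/(6·2)=-35/48, b=Δ3−h3·(2M3+M4)/6=-17/6
t_q=5/2 → seg 2, τ=1/2; S=4+29/12·τ+-7·τ²+91/48·τ³=473/128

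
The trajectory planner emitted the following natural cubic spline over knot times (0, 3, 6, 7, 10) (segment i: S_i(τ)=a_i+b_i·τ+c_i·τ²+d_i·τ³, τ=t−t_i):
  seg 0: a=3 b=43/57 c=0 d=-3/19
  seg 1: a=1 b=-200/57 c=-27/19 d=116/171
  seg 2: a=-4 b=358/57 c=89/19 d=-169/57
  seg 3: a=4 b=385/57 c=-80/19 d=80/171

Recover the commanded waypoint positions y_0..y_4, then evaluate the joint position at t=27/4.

y_0=3 y_1=1 y_2=-4 y_3=4 y_4=-1
S(27/4) = 2547/1216

y_0 = S_0(0) = a_0 = 3
y_1 = S_1(0) = a_1 = 1
y_2 = S_2(0) = a_2 = -4
y_3 = S_3(0) = a_3 = 4
y_4 = S_3(3) = -1
t_q=27/4 is in segment 2 (τ=3/4); S_2(τ)=2547/1216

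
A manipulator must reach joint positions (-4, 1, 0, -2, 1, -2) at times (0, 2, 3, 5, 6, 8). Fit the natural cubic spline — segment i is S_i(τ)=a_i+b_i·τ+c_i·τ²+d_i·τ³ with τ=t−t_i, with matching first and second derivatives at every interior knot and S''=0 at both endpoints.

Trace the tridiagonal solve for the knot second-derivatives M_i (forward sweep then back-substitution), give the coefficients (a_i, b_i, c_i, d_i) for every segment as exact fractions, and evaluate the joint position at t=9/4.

Δ: Δ0=5/2, Δ1=-1, Δ2=-1, Δ3=3, Δ4=-3/2
row 1: diag=6, rhs=-21; c'=1/6, d'=-7/2
row 2: denom=6−1·1/6=35/6; d'=(0−1·-7/2)/(35/6)=3/5
row 3: denom=6−2·12/35=186/35; d'=(24−2·3/5)/(186/35)=133/31
row 4: denom=6−1·35/186=1081/186; d'=(-27−1·133/31)/(1081/186)=-5820/1081
back: M4=-5820/1081
back: M3=133/31−35/186·-5820/1081=5733/1081
back: M2=3/5−12/35·5733/1081=-1317/1081
back: M1=-7/2−1/6·-1317/1081=-3564/1081
M: M0=0, M1=-3564/1081, M2=-1317/1081, M3=5733/1081, M4=-5820/1081, M5=0
seg 0: a=-4, c=M0/2=0, d=(M1−M0)/(6·2)=-297/1081, b=Δ0−h0·(2M0+M1)/6=7781/2162
seg 1: a=1, c=M1/2=-1782/1081, d=(M2−M1)/(6·1)=749/2162, b=Δ1−h1·(2M1+M2)/6=653/2162
seg 2: a=0, c=M2/2=-1317/2162, d=(M3−M2)/(6·2)=25/46, b=Δ2−h2·(2M2+M3)/6=-2114/1081
seg 3: a=-2, c=M3/2=5733/2162, d=(M4−M3)/(6·1)=-3851/2162, b=Δ3−h3·(2M3+M4)/6=2302/1081
seg 4: a=1, c=M4/2=-2910/1081, d=(M5−M4)/(6·2)=485/1081, b=Δ4−h4·(2M4+M5)/6=4517/2162
t_q=9/4 → seg 1, τ=1/4; S=1+653/2162·τ+-1782/1081·τ²+749/2162·τ³=5883/6016

  seg 0: a=-4 b=7781/2162 c=0 d=-297/1081
  seg 1: a=1 b=653/2162 c=-1782/1081 d=749/2162
  seg 2: a=0 b=-2114/1081 c=-1317/2162 d=25/46
  seg 3: a=-2 b=2302/1081 c=5733/2162 d=-3851/2162
  seg 4: a=1 b=4517/2162 c=-2910/1081 d=485/1081
S(9/4) = 5883/6016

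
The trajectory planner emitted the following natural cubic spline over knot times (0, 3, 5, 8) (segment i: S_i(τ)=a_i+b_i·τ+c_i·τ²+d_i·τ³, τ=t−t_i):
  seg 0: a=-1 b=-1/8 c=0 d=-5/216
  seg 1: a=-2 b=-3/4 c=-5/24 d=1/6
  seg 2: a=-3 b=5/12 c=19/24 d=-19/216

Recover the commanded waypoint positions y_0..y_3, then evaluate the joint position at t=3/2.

y_0 = S_0(0) = a_0 = -1
y_1 = S_1(0) = a_1 = -2
y_2 = S_2(0) = a_2 = -3
y_3 = S_2(3) = 3
t_q=3/2 is in segment 0 (τ=3/2); S_0(τ)=-81/64

y_0=-1 y_1=-2 y_2=-3 y_3=3
S(3/2) = -81/64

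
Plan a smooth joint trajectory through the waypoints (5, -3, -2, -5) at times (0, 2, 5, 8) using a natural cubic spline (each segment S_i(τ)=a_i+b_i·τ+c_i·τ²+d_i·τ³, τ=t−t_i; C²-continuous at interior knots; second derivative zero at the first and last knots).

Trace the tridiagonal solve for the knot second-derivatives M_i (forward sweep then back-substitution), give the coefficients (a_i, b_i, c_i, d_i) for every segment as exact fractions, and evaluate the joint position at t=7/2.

  seg 0: a=5 b=-556/111 c=0 d=28/111
  seg 1: a=-3 b=-220/111 c=56/37 d=-247/999
  seg 2: a=-2 b=47/111 c=-79/111 d=79/999
S(7/2) = -1007/296

Δ: Δ0=-4, Δ1=1/3, Δ2=-1
row 1: diag=10, rhs=26; c'=3/10, d'=13/5
row 2: denom=12−3·3/10=111/10; d'=(-8−3·13/5)/(111/10)=-158/111
back: M2=-158/111
back: M1=13/5−3/10·-158/111=112/37
M: M0=0, M1=112/37, M2=-158/111, M3=0
seg 0: a=5, c=M0/2=0, d=(M1−M0)/(6·2)=28/111, b=Δ0−h0·(2M0+M1)/6=-556/111
seg 1: a=-3, c=M1/2=56/37, d=(M2−M1)/(6·3)=-247/999, b=Δ1−h1·(2M1+M2)/6=-220/111
seg 2: a=-2, c=M2/2=-79/111, d=(M3−M2)/(6·3)=79/999, b=Δ2−h2·(2M2+M3)/6=47/111
t_q=7/2 → seg 1, τ=3/2; S=-3+-220/111·τ+56/37·τ²+-247/999·τ³=-1007/296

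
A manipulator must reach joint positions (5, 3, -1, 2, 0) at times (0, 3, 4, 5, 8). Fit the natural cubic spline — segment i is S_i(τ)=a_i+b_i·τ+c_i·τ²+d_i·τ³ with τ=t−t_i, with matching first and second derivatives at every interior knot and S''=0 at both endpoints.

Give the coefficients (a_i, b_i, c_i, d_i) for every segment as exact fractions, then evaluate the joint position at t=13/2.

Δ: Δ0=-2/3, Δ1=-4, Δ2=3, Δ3=-2/3
row 1: diag=8, rhs=-20; c'=1/8, d'=-5/2
row 2: denom=4−1·1/8=31/8; d'=(42−1·-5/2)/(31/8)=356/31
row 3: denom=8−1·8/31=240/31; d'=(-22−1·356/31)/(240/31)=-173/40
back: M3=-173/40
back: M2=356/31−8/31·-173/40=63/5
back: M1=-5/2−1/8·63/5=-163/40
M: M0=0, M1=-163/40, M2=63/5, M3=-173/40, M4=0
seg 0: a=5, c=M0/2=0, d=(M1−M0)/(6·3)=-163/720, b=Δ0−h0·(2M0+M1)/6=329/240
seg 1: a=3, c=M1/2=-163/80, d=(M2−M1)/(6·1)=667/240, b=Δ1−h1·(2M1+M2)/6=-569/120
seg 2: a=-1, c=M2/2=63/10, d=(M3−M2)/(6·1)=-677/240, b=Δ2−h2·(2M2+M3)/6=-23/48
seg 3: a=2, c=M3/2=-173/80, d=(M4−M3)/(6·3)=173/720, b=Δ3−h3·(2M3+M4)/6=439/120
t_q=13/2 → seg 3, τ=3/2; S=2+439/120·τ+-173/80·τ²+173/720·τ³=2197/640

  seg 0: a=5 b=329/240 c=0 d=-163/720
  seg 1: a=3 b=-569/120 c=-163/80 d=667/240
  seg 2: a=-1 b=-23/48 c=63/10 d=-677/240
  seg 3: a=2 b=439/120 c=-173/80 d=173/720
S(13/2) = 2197/640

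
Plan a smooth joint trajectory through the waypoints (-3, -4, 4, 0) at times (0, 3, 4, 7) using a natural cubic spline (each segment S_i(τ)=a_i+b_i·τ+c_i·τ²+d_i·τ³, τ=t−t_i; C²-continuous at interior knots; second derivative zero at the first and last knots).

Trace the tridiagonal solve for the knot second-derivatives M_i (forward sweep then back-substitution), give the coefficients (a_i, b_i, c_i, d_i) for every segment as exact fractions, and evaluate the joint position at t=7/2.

Δ: Δ0=-1/3, Δ1=8, Δ2=-4/3
row 1: diag=8, rhs=50; c'=1/8, d'=25/4
row 2: denom=8−1·1/8=63/8; d'=(-56−1·25/4)/(63/8)=-166/21
back: M2=-166/21
back: M1=25/4−1/8·-166/21=152/21
M: M0=0, M1=152/21, M2=-166/21, M3=0
seg 0: a=-3, c=M0/2=0, d=(M1−M0)/(6·3)=76/189, b=Δ0−h0·(2M0+M1)/6=-83/21
seg 1: a=-4, c=M1/2=76/21, d=(M2−M1)/(6·1)=-53/21, b=Δ1−h1·(2M1+M2)/6=145/21
seg 2: a=4, c=M2/2=-83/21, d=(M3−M2)/(6·3)=83/189, b=Δ2−h2·(2M2+M3)/6=46/7
t_q=7/2 → seg 1, τ=1/2; S=-4+145/21·τ+76/21·τ²+-53/21·τ³=1/24

  seg 0: a=-3 b=-83/21 c=0 d=76/189
  seg 1: a=-4 b=145/21 c=76/21 d=-53/21
  seg 2: a=4 b=46/7 c=-83/21 d=83/189
S(7/2) = 1/24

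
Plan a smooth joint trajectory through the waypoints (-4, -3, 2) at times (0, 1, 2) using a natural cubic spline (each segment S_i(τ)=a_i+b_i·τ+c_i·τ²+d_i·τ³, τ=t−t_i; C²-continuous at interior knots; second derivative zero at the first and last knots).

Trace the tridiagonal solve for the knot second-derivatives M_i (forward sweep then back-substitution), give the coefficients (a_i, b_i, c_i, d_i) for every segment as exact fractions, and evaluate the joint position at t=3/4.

  seg 0: a=-4 b=0 c=0 d=1
  seg 1: a=-3 b=3 c=3 d=-1
S(3/4) = -229/64

Δ: Δ0=1, Δ1=5
row 1: diag=4, rhs=24; c'=1/4, d'=6
back: M1=6
M: M0=0, M1=6, M2=0
seg 0: a=-4, c=M0/2=0, d=(M1−M0)/(6·1)=1, b=Δ0−h0·(2M0+M1)/6=0
seg 1: a=-3, c=M1/2=3, d=(M2−M1)/(6·1)=-1, b=Δ1−h1·(2M1+M2)/6=3
t_q=3/4 → seg 0, τ=3/4; S=-4+0·τ+0·τ²+1·τ³=-229/64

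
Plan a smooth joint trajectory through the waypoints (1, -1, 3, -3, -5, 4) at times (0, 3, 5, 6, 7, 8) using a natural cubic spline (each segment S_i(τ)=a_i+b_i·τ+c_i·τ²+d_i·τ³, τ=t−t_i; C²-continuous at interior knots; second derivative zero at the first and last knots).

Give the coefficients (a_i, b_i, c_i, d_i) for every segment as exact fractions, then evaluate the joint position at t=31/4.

Δ: Δ0=-2/3, Δ1=2, Δ2=-6, Δ3=-2, Δ4=9
row 1: diag=10, rhs=16; c'=1/5, d'=8/5
row 2: denom=6−2·1/5=28/5; d'=(-48−2·8/5)/(28/5)=-64/7
row 3: denom=4−1·5/28=107/28; d'=(24−1·-64/7)/(107/28)=928/107
row 4: denom=4−1·28/107=400/107; d'=(66−1·928/107)/(400/107)=3067/200
back: M4=3067/200
back: M3=928/107−28/107·3067/200=233/50
back: M2=-64/7−5/28·233/50=-399/40
back: M1=8/5−1/5·-399/40=719/200
M: M0=0, M1=719/200, M2=-399/40, M3=233/50, M4=3067/200, M5=0
seg 0: a=1, c=M0/2=0, d=(M1−M0)/(6·3)=719/3600, b=Δ0−h0·(2M0+M1)/6=-2957/1200
seg 1: a=-1, c=M1/2=719/400, d=(M2−M1)/(6·2)=-1357/1200, b=Δ1−h1·(2M1+M2)/6=1757/600
seg 2: a=3, c=M2/2=-399/80, d=(M3−M2)/(6·1)=2927/1200, b=Δ2−h2·(2M2+M3)/6=-2071/600
seg 3: a=-3, c=M3/2=233/100, d=(M4−M3)/(6·1)=427/240, b=Δ3−h3·(2M3+M4)/6=-7331/1200
seg 4: a=-5, c=M4/2=3067/400, d=(M5−M4)/(6·1)=-3067/1200, b=Δ4−h4·(2M4+M5)/6=2333/600
t_q=31/4 → seg 4, τ=3/4; S=-5+2333/600·τ+3067/400·τ²+-3067/1200·τ³=5893/5120

  seg 0: a=1 b=-2957/1200 c=0 d=719/3600
  seg 1: a=-1 b=1757/600 c=719/400 d=-1357/1200
  seg 2: a=3 b=-2071/600 c=-399/80 d=2927/1200
  seg 3: a=-3 b=-7331/1200 c=233/100 d=427/240
  seg 4: a=-5 b=2333/600 c=3067/400 d=-3067/1200
S(31/4) = 5893/5120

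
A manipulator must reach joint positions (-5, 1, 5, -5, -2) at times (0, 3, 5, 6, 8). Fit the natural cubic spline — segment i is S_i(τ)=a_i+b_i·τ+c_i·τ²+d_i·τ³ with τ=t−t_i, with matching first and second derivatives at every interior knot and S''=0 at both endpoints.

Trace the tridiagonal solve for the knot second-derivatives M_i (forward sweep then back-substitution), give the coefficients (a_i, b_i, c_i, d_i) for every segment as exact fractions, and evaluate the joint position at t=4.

  seg 0: a=-5 b=151/326 c=0 d=167/978
  seg 1: a=1 b=827/163 c=501/326 d=-501/326
  seg 2: a=5 b=-1177/163 c=-2505/326 d=1599/326
  seg 3: a=-5 b=-2567/326 c=1146/163 d=-191/163
S(4) = 990/163

Δ: Δ0=2, Δ1=2, Δ2=-10, Δ3=3/2
row 1: diag=10, rhs=0; c'=1/5, d'=0
row 2: denom=6−2·1/5=28/5; d'=(-72−2·0)/(28/5)=-90/7
row 3: denom=6−1·5/28=163/28; d'=(69−1·-90/7)/(163/28)=2292/163
back: M3=2292/163
back: M2=-90/7−5/28·2292/163=-2505/163
back: M1=0−1/5·-2505/163=501/163
M: M0=0, M1=501/163, M2=-2505/163, M3=2292/163, M4=0
seg 0: a=-5, c=M0/2=0, d=(M1−M0)/(6·3)=167/978, b=Δ0−h0·(2M0+M1)/6=151/326
seg 1: a=1, c=M1/2=501/326, d=(M2−M1)/(6·2)=-501/326, b=Δ1−h1·(2M1+M2)/6=827/163
seg 2: a=5, c=M2/2=-2505/326, d=(M3−M2)/(6·1)=1599/326, b=Δ2−h2·(2M2+M3)/6=-1177/163
seg 3: a=-5, c=M3/2=1146/163, d=(M4−M3)/(6·2)=-191/163, b=Δ3−h3·(2M3+M4)/6=-2567/326
t_q=4 → seg 1, τ=1; S=1+827/163·τ+501/326·τ²+-501/326·τ³=990/163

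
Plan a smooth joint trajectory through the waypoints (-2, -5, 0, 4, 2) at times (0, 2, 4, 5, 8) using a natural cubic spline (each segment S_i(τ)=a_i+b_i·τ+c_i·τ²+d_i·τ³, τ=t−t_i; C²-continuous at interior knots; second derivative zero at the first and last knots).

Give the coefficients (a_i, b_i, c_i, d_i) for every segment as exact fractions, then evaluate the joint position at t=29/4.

  seg 0: a=-2 b=-619/258 c=0 d=29/129
  seg 1: a=-5 b=77/258 c=58/43 d=-16/129
  seg 2: a=0 b=1085/258 c=26/43 d=-209/258
  seg 3: a=4 b=385/129 c=-157/86 d=157/774
S(29/4) = 20825/5504

Δ: Δ0=-3/2, Δ1=5/2, Δ2=4, Δ3=-2/3
row 1: diag=8, rhs=24; c'=1/4, d'=3
row 2: denom=6−2·1/4=11/2; d'=(9−2·3)/(11/2)=6/11
row 3: denom=8−1·2/11=86/11; d'=(-28−1·6/11)/(86/11)=-157/43
back: M3=-157/43
back: M2=6/11−2/11·-157/43=52/43
back: M1=3−1/4·52/43=116/43
M: M0=0, M1=116/43, M2=52/43, M3=-157/43, M4=0
seg 0: a=-2, c=M0/2=0, d=(M1−M0)/(6·2)=29/129, b=Δ0−h0·(2M0+M1)/6=-619/258
seg 1: a=-5, c=M1/2=58/43, d=(M2−M1)/(6·2)=-16/129, b=Δ1−h1·(2M1+M2)/6=77/258
seg 2: a=0, c=M2/2=26/43, d=(M3−M2)/(6·1)=-209/258, b=Δ2−h2·(2M2+M3)/6=1085/258
seg 3: a=4, c=M3/2=-157/86, d=(M4−M3)/(6·3)=157/774, b=Δ3−h3·(2M3+M4)/6=385/129
t_q=29/4 → seg 3, τ=9/4; S=4+385/129·τ+-157/86·τ²+157/774·τ³=20825/5504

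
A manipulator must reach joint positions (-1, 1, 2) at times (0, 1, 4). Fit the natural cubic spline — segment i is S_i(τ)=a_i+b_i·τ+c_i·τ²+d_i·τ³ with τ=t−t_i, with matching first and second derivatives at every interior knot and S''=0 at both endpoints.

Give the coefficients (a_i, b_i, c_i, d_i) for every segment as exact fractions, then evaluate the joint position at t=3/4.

Δ: Δ0=2, Δ1=1/3
row 1: diag=8, rhs=-10; c'=3/8, d'=-5/4
back: M1=-5/4
M: M0=0, M1=-5/4, M2=0
seg 0: a=-1, c=M0/2=0, d=(M1−M0)/(6·1)=-5/24, b=Δ0−h0·(2M0+M1)/6=53/24
seg 1: a=1, c=M1/2=-5/8, d=(M2−M1)/(6·3)=5/72, b=Δ1−h1·(2M1+M2)/6=19/12
t_q=3/4 → seg 0, τ=3/4; S=-1+53/24·τ+0·τ²+-5/24·τ³=291/512

  seg 0: a=-1 b=53/24 c=0 d=-5/24
  seg 1: a=1 b=19/12 c=-5/8 d=5/72
S(3/4) = 291/512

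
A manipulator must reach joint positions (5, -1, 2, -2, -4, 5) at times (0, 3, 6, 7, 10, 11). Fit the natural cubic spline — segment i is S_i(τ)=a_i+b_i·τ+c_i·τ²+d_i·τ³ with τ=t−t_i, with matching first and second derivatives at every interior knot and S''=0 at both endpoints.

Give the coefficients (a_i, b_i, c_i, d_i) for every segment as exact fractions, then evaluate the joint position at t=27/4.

Δ: Δ0=-2, Δ1=1, Δ2=-4, Δ3=-2/3, Δ4=9
row 1: diag=12, rhs=18; c'=1/4, d'=3/2
row 2: denom=8−3·1/4=29/4; d'=(-30−3·3/2)/(29/4)=-138/29
row 3: denom=8−1·4/29=228/29; d'=(20−1·-138/29)/(228/29)=359/114
row 4: denom=8−3·29/76=521/76; d'=(58−3·359/114)/(521/76)=3690/521
back: M4=3690/521
back: M3=359/114−29/76·3690/521=698/1563
back: M2=-138/29−4/29·698/1563=-7534/1563
back: M1=3/2−1/4·-7534/1563=4228/1563
M: M0=0, M1=4228/1563, M2=-7534/1563, M3=698/1563, M4=3690/521, M5=0
seg 0: a=5, c=M0/2=0, d=(M1−M0)/(6·3)=2114/14067, b=Δ0−h0·(2M0+M1)/6=-5240/1563
seg 1: a=-1, c=M1/2=2114/1563, d=(M2−M1)/(6·3)=-5881/14067, b=Δ1−h1·(2M1+M2)/6=1102/1563
seg 2: a=2, c=M2/2=-3767/1563, d=(M3−M2)/(6·1)=1372/1563, b=Δ2−h2·(2M2+M3)/6=-3857/1563
seg 3: a=-2, c=M3/2=349/1563, d=(M4−M3)/(6·3)=5186/14067, b=Δ3−h3·(2M3+M4)/6=-2425/521
seg 4: a=-4, c=M4/2=1845/521, d=(M5−M4)/(6·1)=-615/521, b=Δ4−h4·(2M4+M5)/6=3459/521
t_q=27/4 → seg 2, τ=3/4; S=2+-3857/1563·τ+-3767/1563·τ²+1372/1563·τ³=-3485/4168

  seg 0: a=5 b=-5240/1563 c=0 d=2114/14067
  seg 1: a=-1 b=1102/1563 c=2114/1563 d=-5881/14067
  seg 2: a=2 b=-3857/1563 c=-3767/1563 d=1372/1563
  seg 3: a=-2 b=-2425/521 c=349/1563 d=5186/14067
  seg 4: a=-4 b=3459/521 c=1845/521 d=-615/521
S(27/4) = -3485/4168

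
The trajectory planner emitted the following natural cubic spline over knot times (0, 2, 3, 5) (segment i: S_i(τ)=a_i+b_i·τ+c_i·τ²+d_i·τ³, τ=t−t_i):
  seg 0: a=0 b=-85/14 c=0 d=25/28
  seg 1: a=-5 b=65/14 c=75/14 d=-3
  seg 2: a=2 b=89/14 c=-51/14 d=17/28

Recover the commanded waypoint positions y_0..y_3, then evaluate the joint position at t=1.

y_0=0 y_1=-5 y_2=2 y_3=5
S(1) = -145/28

y_0 = S_0(0) = a_0 = 0
y_1 = S_1(0) = a_1 = -5
y_2 = S_2(0) = a_2 = 2
y_3 = S_2(2) = 5
t_q=1 is in segment 0 (τ=1); S_0(τ)=-145/28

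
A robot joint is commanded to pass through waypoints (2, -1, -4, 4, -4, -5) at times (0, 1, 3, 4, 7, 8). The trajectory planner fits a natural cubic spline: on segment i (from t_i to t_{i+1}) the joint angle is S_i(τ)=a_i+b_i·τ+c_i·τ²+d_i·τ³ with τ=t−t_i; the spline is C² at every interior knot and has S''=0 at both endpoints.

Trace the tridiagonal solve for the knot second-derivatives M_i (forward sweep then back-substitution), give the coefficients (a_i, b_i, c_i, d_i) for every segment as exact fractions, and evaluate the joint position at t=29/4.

Δ: Δ0=-3, Δ1=-3/2, Δ2=8, Δ3=-8/3, Δ4=-1
row 1: diag=6, rhs=9; c'=1/3, d'=3/2
row 2: denom=6−2·1/3=16/3; d'=(57−2·3/2)/(16/3)=81/8
row 3: denom=8−1·3/16=125/16; d'=(-64−1·81/8)/(125/16)=-1186/125
row 4: denom=8−3·48/125=856/125; d'=(10−3·-1186/125)/(856/125)=601/107
back: M4=601/107
back: M3=-1186/125−48/125·601/107=-1246/107
back: M2=81/8−3/16·-1246/107=1317/107
back: M1=3/2−1/3·1317/107=-557/214
M: M0=0, M1=-557/214, M2=1317/107, M3=-1246/107, M4=601/107, M5=0
seg 0: a=2, c=M0/2=0, d=(M1−M0)/(6·1)=-557/1284, b=Δ0−h0·(2M0+M1)/6=-3295/1284
seg 1: a=-1, c=M1/2=-557/428, d=(M2−M1)/(6·2)=3191/2568, b=Δ1−h1·(2M1+M2)/6=-2483/642
seg 2: a=-4, c=M2/2=1317/214, d=(M3−M2)/(6·1)=-2563/642, b=Δ2−h2·(2M2+M3)/6=1874/321
seg 3: a=4, c=M3/2=-623/107, d=(M4−M3)/(6·3)=1847/1926, b=Δ3−h3·(2M3+M4)/6=3961/642
seg 4: a=-4, c=M4/2=601/214, d=(M5−M4)/(6·1)=-601/642, b=Δ4−h4·(2M4+M5)/6=-922/321
t_q=29/4 → seg 4, τ=1/4; S=-4+-922/321·τ+601/214·τ²+-601/642·τ³=-62415/13696

  seg 0: a=2 b=-3295/1284 c=0 d=-557/1284
  seg 1: a=-1 b=-2483/642 c=-557/428 d=3191/2568
  seg 2: a=-4 b=1874/321 c=1317/214 d=-2563/642
  seg 3: a=4 b=3961/642 c=-623/107 d=1847/1926
  seg 4: a=-4 b=-922/321 c=601/214 d=-601/642
S(29/4) = -62415/13696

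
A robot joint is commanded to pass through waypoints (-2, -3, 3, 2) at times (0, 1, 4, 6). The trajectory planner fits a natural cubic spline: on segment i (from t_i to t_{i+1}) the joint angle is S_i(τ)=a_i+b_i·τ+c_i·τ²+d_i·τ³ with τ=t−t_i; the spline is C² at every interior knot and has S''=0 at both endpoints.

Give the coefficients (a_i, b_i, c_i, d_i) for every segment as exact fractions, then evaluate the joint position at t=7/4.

Δ: Δ0=-1, Δ1=2, Δ2=-1/2
row 1: diag=8, rhs=18; c'=3/8, d'=9/4
row 2: denom=10−3·3/8=71/8; d'=(-15−3·9/4)/(71/8)=-174/71
back: M2=-174/71
back: M1=9/4−3/8·-174/71=225/71
M: M0=0, M1=225/71, M2=-174/71, M3=0
seg 0: a=-2, c=M0/2=0, d=(M1−M0)/(6·1)=75/142, b=Δ0−h0·(2M0+M1)/6=-217/142
seg 1: a=-3, c=M1/2=225/142, d=(M2−M1)/(6·3)=-133/426, b=Δ1−h1·(2M1+M2)/6=4/71
seg 2: a=3, c=M2/2=-87/71, d=(M3−M2)/(6·2)=29/142, b=Δ2−h2·(2M2+M3)/6=161/142
t_q=7/4 → seg 1, τ=3/4; S=-3+4/71·τ+225/142·τ²+-133/426·τ³=-19977/9088

  seg 0: a=-2 b=-217/142 c=0 d=75/142
  seg 1: a=-3 b=4/71 c=225/142 d=-133/426
  seg 2: a=3 b=161/142 c=-87/71 d=29/142
S(7/4) = -19977/9088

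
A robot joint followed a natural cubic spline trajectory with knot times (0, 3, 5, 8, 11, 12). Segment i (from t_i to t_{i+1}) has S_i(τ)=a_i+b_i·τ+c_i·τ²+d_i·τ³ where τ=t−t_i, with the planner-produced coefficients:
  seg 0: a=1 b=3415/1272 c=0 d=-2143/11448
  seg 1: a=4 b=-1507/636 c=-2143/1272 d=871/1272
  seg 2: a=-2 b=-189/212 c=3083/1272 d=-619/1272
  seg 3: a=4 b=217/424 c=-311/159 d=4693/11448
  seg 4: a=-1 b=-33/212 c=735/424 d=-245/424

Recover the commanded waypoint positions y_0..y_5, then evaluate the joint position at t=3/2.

y_0=1 y_1=4 y_2=-2 y_3=4 y_4=-1 y_5=0
S(3/2) = 14909/3392

y_0 = S_0(0) = a_0 = 1
y_1 = S_1(0) = a_1 = 4
y_2 = S_2(0) = a_2 = -2
y_3 = S_3(0) = a_3 = 4
y_4 = S_4(0) = a_4 = -1
y_5 = S_4(1) = 0
t_q=3/2 is in segment 0 (τ=3/2); S_0(τ)=14909/3392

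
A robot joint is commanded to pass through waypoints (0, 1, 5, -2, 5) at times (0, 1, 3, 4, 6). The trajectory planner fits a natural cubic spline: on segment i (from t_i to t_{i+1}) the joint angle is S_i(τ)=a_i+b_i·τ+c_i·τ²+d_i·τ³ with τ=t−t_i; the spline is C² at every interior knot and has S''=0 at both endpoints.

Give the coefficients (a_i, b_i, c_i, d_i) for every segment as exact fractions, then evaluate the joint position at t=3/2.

  seg 0: a=0 b=11/93 c=0 d=82/93
  seg 1: a=1 b=257/93 c=82/31 d=-563/372
  seg 2: a=5 b=-448/93 c=-399/62 d=791/186
  seg 3: a=-2 b=-917/186 c=196/31 d=-98/93
S(3/2) = 2831/992

Δ: Δ0=1, Δ1=2, Δ2=-7, Δ3=7/2
row 1: diag=6, rhs=6; c'=1/3, d'=1
row 2: denom=6−2·1/3=16/3; d'=(-54−2·1)/(16/3)=-21/2
row 3: denom=6−1·3/16=93/16; d'=(63−1·-21/2)/(93/16)=392/31
back: M3=392/31
back: M2=-21/2−3/16·392/31=-399/31
back: M1=1−1/3·-399/31=164/31
M: M0=0, M1=164/31, M2=-399/31, M3=392/31, M4=0
seg 0: a=0, c=M0/2=0, d=(M1−M0)/(6·1)=82/93, b=Δ0−h0·(2M0+M1)/6=11/93
seg 1: a=1, c=M1/2=82/31, d=(M2−M1)/(6·2)=-563/372, b=Δ1−h1·(2M1+M2)/6=257/93
seg 2: a=5, c=M2/2=-399/62, d=(M3−M2)/(6·1)=791/186, b=Δ2−h2·(2M2+M3)/6=-448/93
seg 3: a=-2, c=M3/2=196/31, d=(M4−M3)/(6·2)=-98/93, b=Δ3−h3·(2M3+M4)/6=-917/186
t_q=3/2 → seg 1, τ=1/2; S=1+257/93·τ+82/31·τ²+-563/372·τ³=2831/992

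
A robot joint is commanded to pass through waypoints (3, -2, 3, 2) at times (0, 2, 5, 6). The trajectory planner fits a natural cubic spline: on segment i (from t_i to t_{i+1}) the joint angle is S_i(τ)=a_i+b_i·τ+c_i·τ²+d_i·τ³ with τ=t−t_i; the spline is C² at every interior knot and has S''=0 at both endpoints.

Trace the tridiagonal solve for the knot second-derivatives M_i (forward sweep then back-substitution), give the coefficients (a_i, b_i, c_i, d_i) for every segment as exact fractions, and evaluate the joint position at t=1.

  seg 0: a=3 b=-1561/426 c=0 d=62/213
  seg 1: a=-2 b=-73/426 c=124/71 d=-161/426
  seg 2: a=3 b=22/213 c=-235/142 d=235/426
S(1) = -53/142

Δ: Δ0=-5/2, Δ1=5/3, Δ2=-1
row 1: diag=10, rhs=25; c'=3/10, d'=5/2
row 2: denom=8−3·3/10=71/10; d'=(-16−3·5/2)/(71/10)=-235/71
back: M2=-235/71
back: M1=5/2−3/10·-235/71=248/71
M: M0=0, M1=248/71, M2=-235/71, M3=0
seg 0: a=3, c=M0/2=0, d=(M1−M0)/(6·2)=62/213, b=Δ0−h0·(2M0+M1)/6=-1561/426
seg 1: a=-2, c=M1/2=124/71, d=(M2−M1)/(6·3)=-161/426, b=Δ1−h1·(2M1+M2)/6=-73/426
seg 2: a=3, c=M2/2=-235/142, d=(M3−M2)/(6·1)=235/426, b=Δ2−h2·(2M2+M3)/6=22/213
t_q=1 → seg 0, τ=1; S=3+-1561/426·τ+0·τ²+62/213·τ³=-53/142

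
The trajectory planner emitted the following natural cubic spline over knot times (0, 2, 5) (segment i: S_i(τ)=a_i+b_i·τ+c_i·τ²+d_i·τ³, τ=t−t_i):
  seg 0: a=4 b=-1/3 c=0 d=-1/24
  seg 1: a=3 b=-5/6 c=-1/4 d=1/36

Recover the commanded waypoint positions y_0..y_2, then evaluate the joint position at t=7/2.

y_0=4 y_1=3 y_2=-1
S(7/2) = 41/32

y_0 = S_0(0) = a_0 = 4
y_1 = S_1(0) = a_1 = 3
y_2 = S_1(3) = -1
t_q=7/2 is in segment 1 (τ=3/2); S_1(τ)=41/32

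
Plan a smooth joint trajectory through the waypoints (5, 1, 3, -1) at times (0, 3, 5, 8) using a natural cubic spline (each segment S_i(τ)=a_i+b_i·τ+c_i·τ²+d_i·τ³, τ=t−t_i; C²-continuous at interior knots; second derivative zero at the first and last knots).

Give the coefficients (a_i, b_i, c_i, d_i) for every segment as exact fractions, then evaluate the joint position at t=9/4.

Δ: Δ0=-4/3, Δ1=1, Δ2=-4/3
row 1: diag=10, rhs=14; c'=1/5, d'=7/5
row 2: denom=10−2·1/5=48/5; d'=(-14−2·7/5)/(48/5)=-7/4
back: M2=-7/4
back: M1=7/5−1/5·-7/4=7/4
M: M0=0, M1=7/4, M2=-7/4, M3=0
seg 0: a=5, c=M0/2=0, d=(M1−M0)/(6·3)=7/72, b=Δ0−h0·(2M0+M1)/6=-53/24
seg 1: a=1, c=M1/2=7/8, d=(M2−M1)/(6·2)=-7/24, b=Δ1−h1·(2M1+M2)/6=5/12
seg 2: a=3, c=M2/2=-7/8, d=(M3−M2)/(6·3)=7/72, b=Δ2−h2·(2M2+M3)/6=5/12
t_q=9/4 → seg 0, τ=9/4; S=5+-53/24·τ+0·τ²+7/72·τ³=583/512

  seg 0: a=5 b=-53/24 c=0 d=7/72
  seg 1: a=1 b=5/12 c=7/8 d=-7/24
  seg 2: a=3 b=5/12 c=-7/8 d=7/72
S(9/4) = 583/512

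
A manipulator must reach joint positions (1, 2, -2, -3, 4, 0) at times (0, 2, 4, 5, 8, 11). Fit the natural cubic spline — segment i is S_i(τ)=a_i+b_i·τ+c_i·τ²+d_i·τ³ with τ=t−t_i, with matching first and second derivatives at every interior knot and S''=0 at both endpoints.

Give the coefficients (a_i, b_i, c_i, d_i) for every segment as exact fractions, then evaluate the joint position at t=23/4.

Δ: Δ0=1/2, Δ1=-2, Δ2=-1, Δ3=7/3, Δ4=-4/3
row 1: diag=8, rhs=-15; c'=1/4, d'=-15/8
row 2: denom=6−2·1/4=11/2; d'=(6−2·-15/8)/(11/2)=39/22
row 3: denom=8−1·2/11=86/11; d'=(20−1·39/22)/(86/11)=401/172
row 4: denom=12−3·33/86=933/86; d'=(-22−3·401/172)/(933/86)=-4987/1866
back: M4=-4987/1866
back: M3=401/172−33/86·-4987/1866=1044/311
back: M2=39/22−2/11·1044/311=723/622
back: M1=-15/8−1/4·723/622=-1347/622
M: M0=0, M1=-1347/622, M2=723/622, M3=1044/311, M4=-4987/1866, M5=0
seg 0: a=1, c=M0/2=0, d=(M1−M0)/(6·2)=-449/2488, b=Δ0−h0·(2M0+M1)/6=380/311
seg 1: a=2, c=M1/2=-1347/1244, d=(M2−M1)/(6·2)=345/1244, b=Δ1−h1·(2M1+M2)/6=-587/622
seg 2: a=-2, c=M2/2=723/1244, d=(M3−M2)/(6·1)=455/1244, b=Δ2−h2·(2M2+M3)/6=-1211/622
seg 3: a=-3, c=M3/2=522/311, d=(M4−M3)/(6·3)=-11251/33588, b=Δ3−h3·(2M3+M4)/6=389/1244
seg 4: a=4, c=M4/2=-4987/3732, d=(M5−M4)/(6·3)=4987/33588, b=Δ4−h4·(2M4+M5)/6=833/622
t_q=23/4 → seg 3, τ=3/4; S=-3+389/1244·τ+522/311·τ²+-11251/33588·τ³=-156259/79616

  seg 0: a=1 b=380/311 c=0 d=-449/2488
  seg 1: a=2 b=-587/622 c=-1347/1244 d=345/1244
  seg 2: a=-2 b=-1211/622 c=723/1244 d=455/1244
  seg 3: a=-3 b=389/1244 c=522/311 d=-11251/33588
  seg 4: a=4 b=833/622 c=-4987/3732 d=4987/33588
S(23/4) = -156259/79616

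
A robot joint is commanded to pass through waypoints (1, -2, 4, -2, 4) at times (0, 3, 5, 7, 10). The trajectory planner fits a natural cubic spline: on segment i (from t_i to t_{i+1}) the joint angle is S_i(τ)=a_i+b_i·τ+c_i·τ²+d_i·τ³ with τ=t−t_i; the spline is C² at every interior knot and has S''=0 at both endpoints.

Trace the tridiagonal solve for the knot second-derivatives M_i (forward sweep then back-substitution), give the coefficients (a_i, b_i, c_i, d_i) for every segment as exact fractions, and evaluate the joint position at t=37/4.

Δ: Δ0=-1, Δ1=3, Δ2=-3, Δ3=2
row 1: diag=10, rhs=24; c'=1/5, d'=12/5
row 2: denom=8−2·1/5=38/5; d'=(-36−2·12/5)/(38/5)=-102/19
row 3: denom=10−2·5/19=180/19; d'=(30−2·-102/19)/(180/19)=43/10
back: M3=43/10
back: M2=-102/19−5/19·43/10=-13/2
back: M1=12/5−1/5·-13/2=37/10
M: M0=0, M1=37/10, M2=-13/2, M3=43/10, M4=0
seg 0: a=1, c=M0/2=0, d=(M1−M0)/(6·3)=37/180, b=Δ0−h0·(2M0+M1)/6=-57/20
seg 1: a=-2, c=M1/2=37/20, d=(M2−M1)/(6·2)=-17/20, b=Δ1−h1·(2M1+M2)/6=27/10
seg 2: a=4, c=M2/2=-13/4, d=(M3−M2)/(6·2)=9/10, b=Δ2−h2·(2M2+M3)/6=-1/10
seg 3: a=-2, c=M3/2=43/20, d=(M4−M3)/(6·3)=-43/180, b=Δ3−h3·(2M3+M4)/6=-23/10
t_q=37/4 → seg 3, τ=9/4; S=-2+-23/10·τ+43/20·τ²+-43/180·τ³=253/256

  seg 0: a=1 b=-57/20 c=0 d=37/180
  seg 1: a=-2 b=27/10 c=37/20 d=-17/20
  seg 2: a=4 b=-1/10 c=-13/4 d=9/10
  seg 3: a=-2 b=-23/10 c=43/20 d=-43/180
S(37/4) = 253/256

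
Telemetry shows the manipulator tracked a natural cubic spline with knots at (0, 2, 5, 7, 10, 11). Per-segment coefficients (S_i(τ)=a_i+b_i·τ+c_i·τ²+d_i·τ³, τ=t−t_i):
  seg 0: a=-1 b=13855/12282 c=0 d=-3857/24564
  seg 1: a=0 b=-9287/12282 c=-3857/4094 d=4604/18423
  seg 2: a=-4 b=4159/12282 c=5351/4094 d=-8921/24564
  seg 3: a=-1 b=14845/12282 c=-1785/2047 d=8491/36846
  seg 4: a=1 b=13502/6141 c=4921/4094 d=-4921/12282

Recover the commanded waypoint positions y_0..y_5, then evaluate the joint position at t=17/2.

y_0 = S_0(0) = a_0 = -1
y_1 = S_1(0) = a_1 = 0
y_2 = S_2(0) = a_2 = -4
y_3 = S_3(0) = a_3 = -1
y_4 = S_4(0) = a_4 = 1
y_5 = S_4(1) = 4
t_q=17/2 is in segment 3 (τ=3/2); S_3(τ)=-12159/32752

y_0=-1 y_1=0 y_2=-4 y_3=-1 y_4=1 y_5=4
S(17/2) = -12159/32752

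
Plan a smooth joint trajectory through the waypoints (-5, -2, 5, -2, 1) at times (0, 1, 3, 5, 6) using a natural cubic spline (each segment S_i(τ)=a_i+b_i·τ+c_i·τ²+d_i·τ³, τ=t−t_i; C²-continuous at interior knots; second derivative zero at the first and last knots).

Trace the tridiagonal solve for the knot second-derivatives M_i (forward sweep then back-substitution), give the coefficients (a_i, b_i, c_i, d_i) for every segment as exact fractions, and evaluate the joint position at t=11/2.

  seg 0: a=-5 b=49/20 c=0 d=11/20
  seg 1: a=-2 b=41/10 c=33/20 d=-39/40
  seg 2: a=5 b=-1 c=-21/5 d=59/40
  seg 3: a=-2 b=-1/10 c=93/20 d=-31/20
S(11/2) = -173/160

Δ: Δ0=3, Δ1=7/2, Δ2=-7/2, Δ3=3
row 1: diag=6, rhs=3; c'=1/3, d'=1/2
row 2: denom=8−2·1/3=22/3; d'=(-42−2·1/2)/(22/3)=-129/22
row 3: denom=6−2·3/11=60/11; d'=(39−2·-129/22)/(60/11)=93/10
back: M3=93/10
back: M2=-129/22−3/11·93/10=-42/5
back: M1=1/2−1/3·-42/5=33/10
M: M0=0, M1=33/10, M2=-42/5, M3=93/10, M4=0
seg 0: a=-5, c=M0/2=0, d=(M1−M0)/(6·1)=11/20, b=Δ0−h0·(2M0+M1)/6=49/20
seg 1: a=-2, c=M1/2=33/20, d=(M2−M1)/(6·2)=-39/40, b=Δ1−h1·(2M1+M2)/6=41/10
seg 2: a=5, c=M2/2=-21/5, d=(M3−M2)/(6·2)=59/40, b=Δ2−h2·(2M2+M3)/6=-1
seg 3: a=-2, c=M3/2=93/20, d=(M4−M3)/(6·1)=-31/20, b=Δ3−h3·(2M3+M4)/6=-1/10
t_q=11/2 → seg 3, τ=1/2; S=-2+-1/10·τ+93/20·τ²+-31/20·τ³=-173/160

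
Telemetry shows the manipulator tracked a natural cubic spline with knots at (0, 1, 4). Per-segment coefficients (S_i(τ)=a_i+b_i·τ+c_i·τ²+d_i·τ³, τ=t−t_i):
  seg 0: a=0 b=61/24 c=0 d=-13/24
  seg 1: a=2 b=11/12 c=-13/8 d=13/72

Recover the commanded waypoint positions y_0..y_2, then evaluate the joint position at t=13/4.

y_0=0 y_1=2 y_2=-5
S(13/4) = -1079/512

y_0 = S_0(0) = a_0 = 0
y_1 = S_1(0) = a_1 = 2
y_2 = S_1(3) = -5
t_q=13/4 is in segment 1 (τ=9/4); S_1(τ)=-1079/512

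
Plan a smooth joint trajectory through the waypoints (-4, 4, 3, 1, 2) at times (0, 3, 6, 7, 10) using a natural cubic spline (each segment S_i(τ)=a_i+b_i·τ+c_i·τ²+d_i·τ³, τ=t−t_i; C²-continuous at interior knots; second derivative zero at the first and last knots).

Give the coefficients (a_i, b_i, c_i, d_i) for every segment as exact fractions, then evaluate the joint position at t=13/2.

Δ: Δ0=8/3, Δ1=-1/3, Δ2=-2, Δ3=1/3
row 1: diag=12, rhs=-18; c'=1/4, d'=-3/2
row 2: denom=8−3·1/4=29/4; d'=(-10−3·-3/2)/(29/4)=-22/29
row 3: denom=8−1·4/29=228/29; d'=(14−1·-22/29)/(228/29)=107/57
back: M3=107/57
back: M2=-22/29−4/29·107/57=-58/57
back: M1=-3/2−1/4·-58/57=-71/57
M: M0=0, M1=-71/57, M2=-58/57, M3=107/57, M4=0
seg 0: a=-4, c=M0/2=0, d=(M1−M0)/(6·3)=-71/1026, b=Δ0−h0·(2M0+M1)/6=125/38
seg 1: a=4, c=M1/2=-71/114, d=(M2−M1)/(6·3)=13/1026, b=Δ1−h1·(2M1+M2)/6=27/19
seg 2: a=3, c=M2/2=-29/57, d=(M3−M2)/(6·1)=55/114, b=Δ2−h2·(2M2+M3)/6=-75/38
seg 3: a=1, c=M3/2=107/114, d=(M4−M3)/(6·3)=-107/1026, b=Δ3−h3·(2M3+M4)/6=-88/57
t_q=13/2 → seg 2, τ=1/2; S=3+-75/38·τ+-29/57·τ²+55/114·τ³=1775/912

  seg 0: a=-4 b=125/38 c=0 d=-71/1026
  seg 1: a=4 b=27/19 c=-71/114 d=13/1026
  seg 2: a=3 b=-75/38 c=-29/57 d=55/114
  seg 3: a=1 b=-88/57 c=107/114 d=-107/1026
S(13/2) = 1775/912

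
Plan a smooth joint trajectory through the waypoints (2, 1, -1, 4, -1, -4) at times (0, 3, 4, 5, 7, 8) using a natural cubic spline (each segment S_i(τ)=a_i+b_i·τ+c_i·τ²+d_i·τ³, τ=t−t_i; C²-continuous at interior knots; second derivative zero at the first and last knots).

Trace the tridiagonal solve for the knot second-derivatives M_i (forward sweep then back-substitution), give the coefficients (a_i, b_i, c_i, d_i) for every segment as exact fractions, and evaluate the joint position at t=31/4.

  seg 0: a=2 b=1649/1416 c=0 d=-707/4248
  seg 1: a=1 b=-2357/708 c=-707/472 d=4003/1416
  seg 2: a=-1 b=3053/1416 c=412/59 d=-5861/1416
  seg 3: a=4 b=2623/708 c=-2565/472 d=1651/1416
  seg 4: a=-1 b=-2861/708 c=737/472 d=-737/1416
S(31/4) = -101861/30208

Δ: Δ0=-1/3, Δ1=-2, Δ2=5, Δ3=-5/2, Δ4=-3
row 1: diag=8, rhs=-10; c'=1/8, d'=-5/4
row 2: denom=4−1·1/8=31/8; d'=(42−1·-5/4)/(31/8)=346/31
row 3: denom=6−1·8/31=178/31; d'=(-45−1·346/31)/(178/31)=-1741/178
row 4: denom=6−2·31/89=472/89; d'=(-3−2·-1741/178)/(472/89)=737/236
back: M4=737/236
back: M3=-1741/178−31/89·737/236=-2565/236
back: M2=346/31−8/31·-2565/236=824/59
back: M1=-5/4−1/8·824/59=-707/236
M: M0=0, M1=-707/236, M2=824/59, M3=-2565/236, M4=737/236, M5=0
seg 0: a=2, c=M0/2=0, d=(M1−M0)/(6·3)=-707/4248, b=Δ0−h0·(2M0+M1)/6=1649/1416
seg 1: a=1, c=M1/2=-707/472, d=(M2−M1)/(6·1)=4003/1416, b=Δ1−h1·(2M1+M2)/6=-2357/708
seg 2: a=-1, c=M2/2=412/59, d=(M3−M2)/(6·1)=-5861/1416, b=Δ2−h2·(2M2+M3)/6=3053/1416
seg 3: a=4, c=M3/2=-2565/472, d=(M4−M3)/(6·2)=1651/1416, b=Δ3−h3·(2M3+M4)/6=2623/708
seg 4: a=-1, c=M4/2=737/472, d=(M5−M4)/(6·1)=-737/1416, b=Δ4−h4·(2M4+M5)/6=-2861/708
t_q=31/4 → seg 4, τ=3/4; S=-1+-2861/708·τ+737/472·τ²+-737/1416·τ³=-101861/30208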